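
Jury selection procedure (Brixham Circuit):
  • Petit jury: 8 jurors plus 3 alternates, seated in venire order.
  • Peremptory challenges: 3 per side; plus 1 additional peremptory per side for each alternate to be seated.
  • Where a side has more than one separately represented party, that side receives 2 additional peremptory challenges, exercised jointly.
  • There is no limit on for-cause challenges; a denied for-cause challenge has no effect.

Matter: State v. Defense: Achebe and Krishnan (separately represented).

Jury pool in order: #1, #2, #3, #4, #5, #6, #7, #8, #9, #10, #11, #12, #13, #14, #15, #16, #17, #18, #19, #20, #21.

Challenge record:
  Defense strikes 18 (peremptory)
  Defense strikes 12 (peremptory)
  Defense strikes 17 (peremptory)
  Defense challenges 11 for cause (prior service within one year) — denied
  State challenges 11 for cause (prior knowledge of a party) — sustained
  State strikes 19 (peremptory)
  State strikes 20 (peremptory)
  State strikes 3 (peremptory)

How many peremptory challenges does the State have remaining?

3

State allotment: 3 base + 1 × 3 alternates = 6.
State peremptories used: #19, #20, #3 — 3 (the for-cause on #11 doesn't count).
Remaining: 6 − 3 = 3.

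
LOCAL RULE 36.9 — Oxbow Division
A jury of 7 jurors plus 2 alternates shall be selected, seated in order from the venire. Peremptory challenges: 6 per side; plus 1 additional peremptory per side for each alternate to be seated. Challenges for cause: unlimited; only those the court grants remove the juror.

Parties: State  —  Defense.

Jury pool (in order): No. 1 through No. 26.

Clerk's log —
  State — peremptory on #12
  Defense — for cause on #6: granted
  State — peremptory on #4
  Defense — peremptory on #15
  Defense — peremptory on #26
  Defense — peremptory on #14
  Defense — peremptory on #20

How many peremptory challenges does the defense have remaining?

Defense allotment: 6 base + 1 × 2 alternates = 8.
Defense peremptories used: #15, #26, #14, #20 — 4 (the for-cause on #6 doesn't count).
Remaining: 8 − 4 = 4.

4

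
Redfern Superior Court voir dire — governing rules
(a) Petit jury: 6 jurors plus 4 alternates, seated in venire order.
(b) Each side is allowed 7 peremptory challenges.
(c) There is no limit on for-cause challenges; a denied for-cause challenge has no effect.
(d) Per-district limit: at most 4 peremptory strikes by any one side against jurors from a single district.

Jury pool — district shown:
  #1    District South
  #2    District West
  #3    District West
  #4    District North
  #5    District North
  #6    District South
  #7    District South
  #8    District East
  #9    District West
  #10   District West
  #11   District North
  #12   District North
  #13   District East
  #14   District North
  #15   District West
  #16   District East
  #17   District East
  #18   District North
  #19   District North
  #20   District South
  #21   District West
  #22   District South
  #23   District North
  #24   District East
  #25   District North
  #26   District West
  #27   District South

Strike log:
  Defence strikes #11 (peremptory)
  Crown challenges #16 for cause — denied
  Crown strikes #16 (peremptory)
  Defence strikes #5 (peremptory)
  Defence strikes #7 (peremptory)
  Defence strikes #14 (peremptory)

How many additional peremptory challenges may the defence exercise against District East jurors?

3

Defence peremptories so far: #11, #5, #7, #14 — 4 of 7 used, 3 left overall.
Against District East: none yet — per-district cap 4 leaves 4.
Binding limit: min(3, 4) = 3.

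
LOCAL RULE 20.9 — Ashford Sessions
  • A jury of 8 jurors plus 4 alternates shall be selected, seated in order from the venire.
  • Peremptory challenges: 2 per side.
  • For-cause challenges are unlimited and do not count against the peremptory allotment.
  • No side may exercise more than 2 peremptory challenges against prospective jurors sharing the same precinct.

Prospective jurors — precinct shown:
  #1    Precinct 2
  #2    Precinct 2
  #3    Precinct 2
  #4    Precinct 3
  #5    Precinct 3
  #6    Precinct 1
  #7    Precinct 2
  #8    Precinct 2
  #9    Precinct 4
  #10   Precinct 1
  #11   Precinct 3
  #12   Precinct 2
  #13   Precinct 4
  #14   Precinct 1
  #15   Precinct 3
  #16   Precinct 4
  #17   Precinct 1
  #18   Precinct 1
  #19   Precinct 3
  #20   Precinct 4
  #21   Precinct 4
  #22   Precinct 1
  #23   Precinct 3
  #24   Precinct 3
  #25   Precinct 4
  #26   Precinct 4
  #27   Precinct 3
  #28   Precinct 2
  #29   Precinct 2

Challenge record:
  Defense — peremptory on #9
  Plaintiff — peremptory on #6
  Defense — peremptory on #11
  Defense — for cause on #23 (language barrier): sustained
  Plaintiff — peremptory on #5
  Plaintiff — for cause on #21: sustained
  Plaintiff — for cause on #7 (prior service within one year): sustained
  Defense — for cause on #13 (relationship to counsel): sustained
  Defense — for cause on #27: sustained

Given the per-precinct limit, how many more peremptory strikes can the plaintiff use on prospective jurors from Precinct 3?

0

Plaintiff peremptories so far: #6, #5 — 2 of 2 used, 0 left overall.
Against Precinct 3: #5 — 1 used; per-precinct cap 2 leaves 1.
Binding limit: min(0, 1) = 0.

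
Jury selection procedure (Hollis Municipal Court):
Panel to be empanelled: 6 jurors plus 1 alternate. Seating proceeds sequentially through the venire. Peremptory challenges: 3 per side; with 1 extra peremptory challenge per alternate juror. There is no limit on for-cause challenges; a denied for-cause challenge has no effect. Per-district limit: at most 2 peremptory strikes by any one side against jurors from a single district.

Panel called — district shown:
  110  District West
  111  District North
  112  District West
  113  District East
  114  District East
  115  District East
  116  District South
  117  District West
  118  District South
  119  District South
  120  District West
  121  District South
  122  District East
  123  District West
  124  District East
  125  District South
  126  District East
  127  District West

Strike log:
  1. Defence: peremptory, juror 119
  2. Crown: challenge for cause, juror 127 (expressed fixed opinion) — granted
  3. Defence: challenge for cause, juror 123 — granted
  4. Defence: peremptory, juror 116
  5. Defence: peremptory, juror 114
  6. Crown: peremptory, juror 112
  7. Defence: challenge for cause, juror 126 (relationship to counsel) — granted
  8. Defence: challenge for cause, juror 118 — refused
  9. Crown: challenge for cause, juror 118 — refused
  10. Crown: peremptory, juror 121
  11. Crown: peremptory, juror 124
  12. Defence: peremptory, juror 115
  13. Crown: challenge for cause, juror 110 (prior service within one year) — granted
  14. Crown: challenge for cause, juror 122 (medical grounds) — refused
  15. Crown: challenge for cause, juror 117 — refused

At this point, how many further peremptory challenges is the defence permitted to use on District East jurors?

0

Defence peremptories so far: #119, #116, #114, #115 — 4 of 4 used, 0 left overall.
Against District East: #114, #115 — 2 used; per-district cap 2 leaves 0.
Binding limit: min(0, 0) = 0.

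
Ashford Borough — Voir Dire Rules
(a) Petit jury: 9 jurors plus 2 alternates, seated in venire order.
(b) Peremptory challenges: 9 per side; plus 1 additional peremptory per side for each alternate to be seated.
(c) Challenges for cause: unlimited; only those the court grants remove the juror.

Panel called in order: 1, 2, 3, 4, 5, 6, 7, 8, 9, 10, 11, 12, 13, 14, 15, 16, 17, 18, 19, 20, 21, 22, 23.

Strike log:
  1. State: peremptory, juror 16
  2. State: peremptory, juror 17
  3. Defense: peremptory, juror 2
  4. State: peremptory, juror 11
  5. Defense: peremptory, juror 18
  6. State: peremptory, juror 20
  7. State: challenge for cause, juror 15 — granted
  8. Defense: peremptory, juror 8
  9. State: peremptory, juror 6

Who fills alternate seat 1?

14

Removed: #2, #6, #8, #11, #15, #16, #17, #18, #20.
Seating in order: seats 1–9 → #1, #3, #4, #5, #7, #9, #10, #12, #13; alternates → #14, #19.
So alternate 1 is #14.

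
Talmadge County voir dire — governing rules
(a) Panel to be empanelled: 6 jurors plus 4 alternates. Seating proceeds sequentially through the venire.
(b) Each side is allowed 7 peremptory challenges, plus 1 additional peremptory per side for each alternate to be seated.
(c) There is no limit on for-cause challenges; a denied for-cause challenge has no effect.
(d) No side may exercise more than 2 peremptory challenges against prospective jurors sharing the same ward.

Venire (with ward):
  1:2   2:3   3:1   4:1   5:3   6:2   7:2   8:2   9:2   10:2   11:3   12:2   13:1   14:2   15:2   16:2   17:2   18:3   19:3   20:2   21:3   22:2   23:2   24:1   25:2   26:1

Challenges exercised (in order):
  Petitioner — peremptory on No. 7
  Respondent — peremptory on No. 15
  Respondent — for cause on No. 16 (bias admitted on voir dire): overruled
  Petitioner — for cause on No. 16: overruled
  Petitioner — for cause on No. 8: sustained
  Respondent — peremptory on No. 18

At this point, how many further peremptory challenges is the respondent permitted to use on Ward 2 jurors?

1

Respondent peremptories so far: #15, #18 — 2 of 11 used, 9 left overall.
Against Ward 2: #15 — 1 used; per-ward cap 2 leaves 1.
Binding limit: min(9, 1) = 1.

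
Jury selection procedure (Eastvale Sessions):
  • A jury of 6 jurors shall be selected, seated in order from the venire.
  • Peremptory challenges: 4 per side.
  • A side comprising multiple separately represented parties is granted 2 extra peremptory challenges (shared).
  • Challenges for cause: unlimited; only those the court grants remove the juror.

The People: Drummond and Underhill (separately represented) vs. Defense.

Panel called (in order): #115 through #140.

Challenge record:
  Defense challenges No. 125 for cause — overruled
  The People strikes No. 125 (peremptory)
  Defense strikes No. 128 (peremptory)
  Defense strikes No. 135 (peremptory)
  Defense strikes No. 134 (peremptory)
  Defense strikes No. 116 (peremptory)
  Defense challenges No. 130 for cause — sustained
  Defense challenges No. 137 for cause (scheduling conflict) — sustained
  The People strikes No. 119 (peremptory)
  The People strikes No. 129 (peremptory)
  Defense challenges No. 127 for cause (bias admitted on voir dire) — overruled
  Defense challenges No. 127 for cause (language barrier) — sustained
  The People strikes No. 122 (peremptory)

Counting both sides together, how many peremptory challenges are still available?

The People allotment: 4 base + 2 multi-party = 6. Defense allotment: 4.
The People peremptories used: #125, #119, #129, #122 — 4.
Defense peremptories used: #128, #135, #134, #116 — 4 (for-cause on #125, #130, #137, #127, #127 don't count).
Remaining: (6 − 4) + (4 − 4) = 2.

2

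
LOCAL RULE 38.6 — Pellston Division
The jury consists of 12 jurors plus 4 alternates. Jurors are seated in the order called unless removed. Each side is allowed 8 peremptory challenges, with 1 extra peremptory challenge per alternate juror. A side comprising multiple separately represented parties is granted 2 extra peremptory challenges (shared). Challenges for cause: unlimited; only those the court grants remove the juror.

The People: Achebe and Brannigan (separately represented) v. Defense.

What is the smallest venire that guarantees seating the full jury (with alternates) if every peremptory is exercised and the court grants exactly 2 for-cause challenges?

Seats to fill: 12 + 4 alternates = 16.
Peremptories — The People: 8 + 1×4 + 2 = 14; Defense: 8 + 1×4 = 12; total 26.
For-cause removals: 2.
Minimum venire: 16 + 26 + 2 = 44.

44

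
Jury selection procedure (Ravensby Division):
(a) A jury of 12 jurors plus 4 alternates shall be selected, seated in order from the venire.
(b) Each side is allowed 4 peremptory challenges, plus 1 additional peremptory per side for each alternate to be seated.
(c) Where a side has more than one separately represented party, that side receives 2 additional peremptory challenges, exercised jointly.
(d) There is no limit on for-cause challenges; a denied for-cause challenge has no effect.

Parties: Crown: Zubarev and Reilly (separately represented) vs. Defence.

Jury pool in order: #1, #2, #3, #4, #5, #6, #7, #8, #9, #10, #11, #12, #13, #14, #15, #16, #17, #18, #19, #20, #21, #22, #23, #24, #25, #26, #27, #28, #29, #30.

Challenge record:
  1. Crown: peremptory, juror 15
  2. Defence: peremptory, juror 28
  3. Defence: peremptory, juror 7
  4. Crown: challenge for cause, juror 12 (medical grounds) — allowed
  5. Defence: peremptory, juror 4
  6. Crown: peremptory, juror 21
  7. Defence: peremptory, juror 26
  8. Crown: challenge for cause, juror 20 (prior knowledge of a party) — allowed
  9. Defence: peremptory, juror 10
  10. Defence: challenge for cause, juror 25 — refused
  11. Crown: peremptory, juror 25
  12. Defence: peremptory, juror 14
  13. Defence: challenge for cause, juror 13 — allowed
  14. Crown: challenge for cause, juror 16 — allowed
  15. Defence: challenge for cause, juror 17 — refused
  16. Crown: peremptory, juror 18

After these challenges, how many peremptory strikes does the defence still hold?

2

Defence allotment: 4 base + 1 × 4 alternates = 8.
Defence peremptories used: #28, #7, #4, #26, #10, #14 — 6 (for-cause on #25, #13, #17 don't count).
Remaining: 8 − 6 = 2.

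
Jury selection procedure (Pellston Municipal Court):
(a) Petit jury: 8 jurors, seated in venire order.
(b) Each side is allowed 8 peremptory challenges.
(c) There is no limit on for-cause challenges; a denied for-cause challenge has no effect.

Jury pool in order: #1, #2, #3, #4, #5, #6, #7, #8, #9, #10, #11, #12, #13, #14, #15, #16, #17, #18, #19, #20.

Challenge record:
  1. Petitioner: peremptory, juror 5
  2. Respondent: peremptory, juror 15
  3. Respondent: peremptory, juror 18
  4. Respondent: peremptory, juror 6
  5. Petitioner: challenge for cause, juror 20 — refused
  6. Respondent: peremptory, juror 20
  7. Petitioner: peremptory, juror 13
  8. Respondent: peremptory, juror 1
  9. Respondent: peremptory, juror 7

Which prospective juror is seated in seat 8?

Removed: #1, #5, #6, #7, #13, #15, #18, #20.
Filling seats in venire order through position 8: #2, #3, #4, #8, #9, #10, #11, #12.
So seat 8 is #12.

12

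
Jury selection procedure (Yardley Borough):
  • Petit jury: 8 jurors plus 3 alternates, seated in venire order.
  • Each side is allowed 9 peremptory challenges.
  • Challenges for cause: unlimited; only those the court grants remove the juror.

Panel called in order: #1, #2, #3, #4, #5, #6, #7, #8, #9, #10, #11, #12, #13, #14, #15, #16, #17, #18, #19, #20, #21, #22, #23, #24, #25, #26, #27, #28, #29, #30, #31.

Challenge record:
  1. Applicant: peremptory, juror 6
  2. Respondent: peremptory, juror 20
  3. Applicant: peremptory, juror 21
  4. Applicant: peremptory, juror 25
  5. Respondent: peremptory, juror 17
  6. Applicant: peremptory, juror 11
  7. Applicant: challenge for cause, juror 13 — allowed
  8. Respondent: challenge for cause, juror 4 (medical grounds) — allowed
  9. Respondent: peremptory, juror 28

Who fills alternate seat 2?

Removed: #4, #6, #11, #13, #17, #20, #21, #25, #28.
Seating in order: seats 1–8 → #1, #2, #3, #5, #7, #8, #9, #10; alternates → #12, #14, #15.
So alternate 2 is #14.

14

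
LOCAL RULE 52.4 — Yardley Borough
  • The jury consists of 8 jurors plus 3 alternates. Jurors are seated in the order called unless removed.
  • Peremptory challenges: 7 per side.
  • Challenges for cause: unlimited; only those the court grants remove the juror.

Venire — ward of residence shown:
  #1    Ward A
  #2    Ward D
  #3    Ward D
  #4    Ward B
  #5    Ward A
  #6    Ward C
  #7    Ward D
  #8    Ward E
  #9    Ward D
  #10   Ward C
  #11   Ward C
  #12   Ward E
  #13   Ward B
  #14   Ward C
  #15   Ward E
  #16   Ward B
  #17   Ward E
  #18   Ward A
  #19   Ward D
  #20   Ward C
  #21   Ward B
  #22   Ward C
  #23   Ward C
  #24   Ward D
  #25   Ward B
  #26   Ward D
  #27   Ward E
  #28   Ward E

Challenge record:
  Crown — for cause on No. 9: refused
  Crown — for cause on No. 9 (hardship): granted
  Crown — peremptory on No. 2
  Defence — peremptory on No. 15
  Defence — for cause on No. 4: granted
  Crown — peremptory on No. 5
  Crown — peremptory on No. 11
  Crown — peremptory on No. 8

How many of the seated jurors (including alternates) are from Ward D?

2

Removed: #2, #4, #5, #8, #9, #11, #15.
Seated (11 incl. alternates): #1, #3, #6, #7, #10, #12, #13, #14, #16, #17, #18.
Of those, in Ward D: #3, #7 → 2.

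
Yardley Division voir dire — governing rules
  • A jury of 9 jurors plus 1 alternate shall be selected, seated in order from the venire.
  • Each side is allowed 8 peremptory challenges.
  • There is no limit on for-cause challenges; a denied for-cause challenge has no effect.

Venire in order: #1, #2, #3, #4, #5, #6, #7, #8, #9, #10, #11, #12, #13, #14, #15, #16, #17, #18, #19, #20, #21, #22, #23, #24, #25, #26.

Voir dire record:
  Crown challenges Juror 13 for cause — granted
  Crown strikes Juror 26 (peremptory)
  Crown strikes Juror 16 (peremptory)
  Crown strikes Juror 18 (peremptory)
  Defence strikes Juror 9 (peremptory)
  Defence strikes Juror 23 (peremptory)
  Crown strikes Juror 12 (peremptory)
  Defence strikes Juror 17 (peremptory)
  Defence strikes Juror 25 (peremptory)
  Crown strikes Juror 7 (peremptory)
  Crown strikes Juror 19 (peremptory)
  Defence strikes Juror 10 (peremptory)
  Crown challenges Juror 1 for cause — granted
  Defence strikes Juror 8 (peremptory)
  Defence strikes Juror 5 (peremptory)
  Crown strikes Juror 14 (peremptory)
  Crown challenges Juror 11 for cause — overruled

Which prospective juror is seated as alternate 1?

24

Removed: #1, #5, #7, #8, #9, #10, #12, #13, #14, #16, #17, #18, #19, #23, #25, #26. (#11 stays — for-cause denied.)
Seating in order: seats 1–9 → #2, #3, #4, #6, #11, #15, #20, #21, #22; alternates → #24.
So alternate 1 is #24.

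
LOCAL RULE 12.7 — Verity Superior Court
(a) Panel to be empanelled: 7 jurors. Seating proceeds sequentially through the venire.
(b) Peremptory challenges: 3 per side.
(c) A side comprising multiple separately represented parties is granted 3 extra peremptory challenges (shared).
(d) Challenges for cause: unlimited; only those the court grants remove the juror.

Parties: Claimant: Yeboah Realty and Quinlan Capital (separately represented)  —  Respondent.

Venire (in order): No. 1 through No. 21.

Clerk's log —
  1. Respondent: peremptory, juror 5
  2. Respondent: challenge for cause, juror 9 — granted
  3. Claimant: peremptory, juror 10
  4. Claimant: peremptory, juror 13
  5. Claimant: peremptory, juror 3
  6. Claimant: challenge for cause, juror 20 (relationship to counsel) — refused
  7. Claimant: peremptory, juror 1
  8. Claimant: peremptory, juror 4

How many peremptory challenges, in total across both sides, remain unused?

3

Claimant allotment: 3 base + 3 multi-party = 6. Respondent allotment: 3.
Claimant peremptories used: #10, #13, #3, #1, #4 — 5 (the for-cause on #20 doesn't count).
Respondent peremptories used: #5 — 1 (the for-cause on #9 doesn't count).
Remaining: (6 − 5) + (3 − 1) = 3.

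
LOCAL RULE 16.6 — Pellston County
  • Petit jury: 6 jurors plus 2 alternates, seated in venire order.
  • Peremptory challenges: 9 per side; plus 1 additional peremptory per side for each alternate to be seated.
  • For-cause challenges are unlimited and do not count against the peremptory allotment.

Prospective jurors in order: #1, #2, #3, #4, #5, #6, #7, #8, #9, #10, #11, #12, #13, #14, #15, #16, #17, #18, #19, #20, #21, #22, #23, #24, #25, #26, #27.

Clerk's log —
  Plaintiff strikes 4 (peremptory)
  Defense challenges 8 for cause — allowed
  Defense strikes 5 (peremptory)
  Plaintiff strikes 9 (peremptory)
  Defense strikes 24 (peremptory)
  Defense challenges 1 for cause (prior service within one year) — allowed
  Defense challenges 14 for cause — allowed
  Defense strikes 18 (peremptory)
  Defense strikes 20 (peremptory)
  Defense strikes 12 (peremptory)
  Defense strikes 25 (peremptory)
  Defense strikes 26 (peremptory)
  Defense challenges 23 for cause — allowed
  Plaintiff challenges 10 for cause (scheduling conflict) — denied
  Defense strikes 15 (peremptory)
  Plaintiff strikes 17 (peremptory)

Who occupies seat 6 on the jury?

11

Removed: #1, #4, #5, #8, #9, #12, #14, #15, #17, #18, #20, #23, #24, #25, #26. (#10 stays — for-cause denied.)
Seating in order: seats 1–6 → #2, #3, #6, #7, #10, #11; alternates → #13, #16.
So seat 6 is #11.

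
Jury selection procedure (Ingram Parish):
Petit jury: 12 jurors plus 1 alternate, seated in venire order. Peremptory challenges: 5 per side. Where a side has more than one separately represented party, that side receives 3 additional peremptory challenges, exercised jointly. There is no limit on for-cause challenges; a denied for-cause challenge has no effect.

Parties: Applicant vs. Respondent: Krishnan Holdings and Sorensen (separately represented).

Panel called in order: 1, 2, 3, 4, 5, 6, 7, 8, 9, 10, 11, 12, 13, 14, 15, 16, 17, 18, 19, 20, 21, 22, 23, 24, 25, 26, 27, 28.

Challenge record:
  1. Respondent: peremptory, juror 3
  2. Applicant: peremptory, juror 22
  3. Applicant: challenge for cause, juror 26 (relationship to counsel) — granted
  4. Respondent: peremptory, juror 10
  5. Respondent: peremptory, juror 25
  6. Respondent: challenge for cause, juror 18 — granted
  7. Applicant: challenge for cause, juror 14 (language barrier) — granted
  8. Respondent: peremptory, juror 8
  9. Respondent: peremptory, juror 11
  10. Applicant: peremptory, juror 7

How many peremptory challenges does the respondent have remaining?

Respondent allotment: 5 base + 3 multi-party = 8.
Respondent peremptories used: #3, #10, #25, #8, #11 — 5 (the for-cause on #18 doesn't count).
Remaining: 8 − 5 = 3.

3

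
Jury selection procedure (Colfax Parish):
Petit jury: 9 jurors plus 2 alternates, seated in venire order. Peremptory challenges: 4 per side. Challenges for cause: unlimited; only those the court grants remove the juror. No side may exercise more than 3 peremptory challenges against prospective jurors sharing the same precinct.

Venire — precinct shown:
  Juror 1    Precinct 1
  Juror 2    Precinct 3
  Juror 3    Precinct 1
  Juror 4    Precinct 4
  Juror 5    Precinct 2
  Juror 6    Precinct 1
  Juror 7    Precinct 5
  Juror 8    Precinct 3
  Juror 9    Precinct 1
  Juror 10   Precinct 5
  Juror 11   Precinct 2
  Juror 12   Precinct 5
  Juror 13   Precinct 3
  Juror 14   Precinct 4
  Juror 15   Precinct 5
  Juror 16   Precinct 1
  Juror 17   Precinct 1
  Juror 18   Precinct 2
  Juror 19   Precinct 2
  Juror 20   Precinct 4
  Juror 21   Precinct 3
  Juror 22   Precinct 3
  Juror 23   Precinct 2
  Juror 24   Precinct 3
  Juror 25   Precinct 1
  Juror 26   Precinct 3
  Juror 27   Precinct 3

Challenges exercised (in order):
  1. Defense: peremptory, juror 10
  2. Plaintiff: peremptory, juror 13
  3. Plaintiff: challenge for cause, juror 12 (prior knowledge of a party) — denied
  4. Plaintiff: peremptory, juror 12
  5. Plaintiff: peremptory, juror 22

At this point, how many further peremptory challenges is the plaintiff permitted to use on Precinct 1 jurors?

1

Plaintiff peremptories so far: #13, #12, #22 — 3 of 4 used, 1 left overall.
Against Precinct 1: none yet — per-precinct cap 3 leaves 3.
Binding limit: min(1, 3) = 1.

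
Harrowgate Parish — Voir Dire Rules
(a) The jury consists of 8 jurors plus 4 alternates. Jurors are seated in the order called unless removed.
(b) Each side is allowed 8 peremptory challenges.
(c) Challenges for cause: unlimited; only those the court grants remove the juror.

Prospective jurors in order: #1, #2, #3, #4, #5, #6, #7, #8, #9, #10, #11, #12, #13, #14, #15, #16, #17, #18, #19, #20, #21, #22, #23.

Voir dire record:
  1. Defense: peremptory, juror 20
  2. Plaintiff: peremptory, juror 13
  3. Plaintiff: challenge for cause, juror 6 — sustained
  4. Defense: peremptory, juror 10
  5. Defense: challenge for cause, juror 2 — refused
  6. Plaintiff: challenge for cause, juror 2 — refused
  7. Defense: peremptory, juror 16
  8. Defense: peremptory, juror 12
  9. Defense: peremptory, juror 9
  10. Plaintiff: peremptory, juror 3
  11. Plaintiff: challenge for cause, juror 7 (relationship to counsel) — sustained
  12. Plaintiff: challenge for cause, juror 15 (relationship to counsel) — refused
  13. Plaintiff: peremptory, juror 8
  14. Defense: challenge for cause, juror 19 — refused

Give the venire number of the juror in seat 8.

Removed: #3, #6, #7, #8, #9, #10, #12, #13, #16, #20. (#2, #15, #19 stay — for-cause denied.)
Seating in order: seats 1–8 → #1, #2, #4, #5, #11, #14, #15, #17; alternates → #18, #19, #21, #22.
So seat 8 is #17.

17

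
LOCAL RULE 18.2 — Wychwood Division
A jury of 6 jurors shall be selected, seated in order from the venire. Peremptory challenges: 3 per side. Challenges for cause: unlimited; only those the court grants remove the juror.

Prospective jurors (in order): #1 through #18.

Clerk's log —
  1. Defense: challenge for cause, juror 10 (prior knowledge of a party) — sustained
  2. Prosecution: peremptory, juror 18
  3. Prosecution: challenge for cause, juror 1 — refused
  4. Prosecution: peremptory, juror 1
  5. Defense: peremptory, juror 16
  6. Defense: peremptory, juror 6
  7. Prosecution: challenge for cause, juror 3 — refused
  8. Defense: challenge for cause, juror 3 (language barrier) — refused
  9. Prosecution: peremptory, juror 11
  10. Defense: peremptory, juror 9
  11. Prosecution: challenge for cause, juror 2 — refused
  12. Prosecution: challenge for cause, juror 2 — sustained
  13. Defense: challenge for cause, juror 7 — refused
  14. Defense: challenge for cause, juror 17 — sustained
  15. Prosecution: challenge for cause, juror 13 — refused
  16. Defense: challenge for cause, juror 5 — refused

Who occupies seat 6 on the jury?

Removed: #1, #2, #6, #9, #10, #11, #16, #17, #18. (#3, #5, #7, #13 stay — for-cause denied.)
Seating in order: seats 1–6 → #3, #4, #5, #7, #8, #12.
So seat 6 is #12.

12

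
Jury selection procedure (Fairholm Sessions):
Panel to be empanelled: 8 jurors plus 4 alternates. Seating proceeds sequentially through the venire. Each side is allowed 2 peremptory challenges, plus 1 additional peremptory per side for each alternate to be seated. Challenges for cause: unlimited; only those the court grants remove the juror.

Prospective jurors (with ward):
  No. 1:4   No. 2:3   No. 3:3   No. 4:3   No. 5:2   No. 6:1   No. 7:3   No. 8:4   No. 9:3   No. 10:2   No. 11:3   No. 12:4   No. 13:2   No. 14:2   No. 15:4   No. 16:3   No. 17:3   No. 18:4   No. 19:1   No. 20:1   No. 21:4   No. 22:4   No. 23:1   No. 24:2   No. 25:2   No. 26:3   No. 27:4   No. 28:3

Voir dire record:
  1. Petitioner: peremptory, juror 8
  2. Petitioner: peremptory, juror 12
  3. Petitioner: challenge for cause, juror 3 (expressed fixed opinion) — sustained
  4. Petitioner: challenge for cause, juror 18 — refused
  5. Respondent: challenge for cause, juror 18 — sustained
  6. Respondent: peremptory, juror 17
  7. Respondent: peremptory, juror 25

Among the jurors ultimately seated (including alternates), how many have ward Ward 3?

Removed: #3, #8, #12, #17, #18, #25.
Seated (12 incl. alternates): #1, #2, #4, #5, #6, #7, #9, #10, #11, #13, #14, #15.
Of those, in Ward 3: #2, #4, #7, #9, #11 → 5.

5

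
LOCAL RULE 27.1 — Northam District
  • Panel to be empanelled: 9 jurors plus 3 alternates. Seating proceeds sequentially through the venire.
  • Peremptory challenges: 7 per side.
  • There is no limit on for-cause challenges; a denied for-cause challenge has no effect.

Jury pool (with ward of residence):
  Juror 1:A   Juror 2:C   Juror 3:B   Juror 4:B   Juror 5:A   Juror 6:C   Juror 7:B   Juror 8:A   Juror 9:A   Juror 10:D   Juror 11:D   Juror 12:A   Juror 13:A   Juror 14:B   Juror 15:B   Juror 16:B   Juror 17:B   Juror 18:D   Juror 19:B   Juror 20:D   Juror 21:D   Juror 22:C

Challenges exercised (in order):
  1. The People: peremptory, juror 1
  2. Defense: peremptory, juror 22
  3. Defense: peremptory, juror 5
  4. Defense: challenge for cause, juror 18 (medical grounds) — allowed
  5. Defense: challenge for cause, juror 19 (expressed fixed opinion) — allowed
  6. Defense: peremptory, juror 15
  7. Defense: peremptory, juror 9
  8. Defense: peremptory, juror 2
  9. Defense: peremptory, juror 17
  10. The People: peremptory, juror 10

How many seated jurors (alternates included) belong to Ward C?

Removed: #1, #2, #5, #9, #10, #15, #17, #18, #19, #22.
Seated (12 incl. alternates): #3, #4, #6, #7, #8, #11, #12, #13, #14, #16, #20, #21.
Of those, in Ward C: #6 → 1.

1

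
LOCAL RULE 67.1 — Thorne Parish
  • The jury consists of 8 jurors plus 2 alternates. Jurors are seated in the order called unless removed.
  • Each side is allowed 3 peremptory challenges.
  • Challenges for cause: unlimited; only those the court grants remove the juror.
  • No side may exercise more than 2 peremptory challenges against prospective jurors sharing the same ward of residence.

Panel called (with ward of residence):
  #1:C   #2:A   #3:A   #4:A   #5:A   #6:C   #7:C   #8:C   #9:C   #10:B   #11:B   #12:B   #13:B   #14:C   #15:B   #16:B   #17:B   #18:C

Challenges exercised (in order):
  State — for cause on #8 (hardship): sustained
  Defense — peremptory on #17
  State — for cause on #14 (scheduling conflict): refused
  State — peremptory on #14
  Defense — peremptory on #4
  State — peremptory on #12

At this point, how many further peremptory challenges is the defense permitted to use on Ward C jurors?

1

Defense peremptories so far: #17, #4 — 2 of 3 used, 1 left overall.
Against Ward C: none yet — per-ward cap 2 leaves 2.
Binding limit: min(1, 2) = 1.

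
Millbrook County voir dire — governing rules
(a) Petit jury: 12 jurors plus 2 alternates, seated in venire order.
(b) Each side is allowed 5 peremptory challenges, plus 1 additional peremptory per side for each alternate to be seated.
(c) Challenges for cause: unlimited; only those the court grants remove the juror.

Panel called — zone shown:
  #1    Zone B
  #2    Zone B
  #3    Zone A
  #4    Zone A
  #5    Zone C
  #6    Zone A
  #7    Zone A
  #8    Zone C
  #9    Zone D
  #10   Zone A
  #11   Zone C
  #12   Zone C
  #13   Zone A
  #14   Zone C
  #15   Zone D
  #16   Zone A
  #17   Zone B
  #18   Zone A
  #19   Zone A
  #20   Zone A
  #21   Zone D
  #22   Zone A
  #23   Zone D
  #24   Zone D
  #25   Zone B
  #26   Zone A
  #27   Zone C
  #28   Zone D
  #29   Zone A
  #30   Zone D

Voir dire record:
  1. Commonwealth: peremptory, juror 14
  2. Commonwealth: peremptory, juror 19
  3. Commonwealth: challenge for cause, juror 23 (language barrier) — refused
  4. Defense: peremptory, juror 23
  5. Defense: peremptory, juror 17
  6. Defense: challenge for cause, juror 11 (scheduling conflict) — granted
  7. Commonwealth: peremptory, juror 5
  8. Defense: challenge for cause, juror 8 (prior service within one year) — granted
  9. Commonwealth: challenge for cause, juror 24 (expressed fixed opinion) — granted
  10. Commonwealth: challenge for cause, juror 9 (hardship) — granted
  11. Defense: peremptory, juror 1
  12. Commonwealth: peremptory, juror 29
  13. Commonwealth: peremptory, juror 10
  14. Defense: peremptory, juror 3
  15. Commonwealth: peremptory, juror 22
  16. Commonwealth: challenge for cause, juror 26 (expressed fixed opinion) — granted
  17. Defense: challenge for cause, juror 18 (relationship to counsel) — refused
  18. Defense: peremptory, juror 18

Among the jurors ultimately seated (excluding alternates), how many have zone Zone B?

Removed: #1, #3, #5, #8, #9, #10, #11, #14, #17, #18, #19, #22, #23, #24, #26, #29.
Seated jurors 1–12: #2, #4, #6, #7, #12, #13, #15, #16, #20, #21, #25, #27 (alternates #28, #30 not counted).
Of those, in Zone B: #2, #25 → 2.

2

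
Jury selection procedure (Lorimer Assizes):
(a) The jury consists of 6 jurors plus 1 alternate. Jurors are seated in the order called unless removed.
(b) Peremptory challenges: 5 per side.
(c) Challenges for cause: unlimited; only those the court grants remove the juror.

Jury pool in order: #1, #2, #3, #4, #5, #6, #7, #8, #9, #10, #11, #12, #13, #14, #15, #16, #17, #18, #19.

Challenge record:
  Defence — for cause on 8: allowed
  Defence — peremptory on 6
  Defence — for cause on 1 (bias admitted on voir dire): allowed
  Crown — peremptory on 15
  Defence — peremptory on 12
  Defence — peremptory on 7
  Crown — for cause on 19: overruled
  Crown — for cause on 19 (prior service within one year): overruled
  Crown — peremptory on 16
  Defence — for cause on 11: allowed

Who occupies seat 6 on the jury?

10

Removed: #1, #6, #7, #8, #11, #12, #15, #16. (#19 stays — for-cause denied.)
Filling seats in venire order through position 6: #2, #3, #4, #5, #9, #10.
So seat 6 is #10.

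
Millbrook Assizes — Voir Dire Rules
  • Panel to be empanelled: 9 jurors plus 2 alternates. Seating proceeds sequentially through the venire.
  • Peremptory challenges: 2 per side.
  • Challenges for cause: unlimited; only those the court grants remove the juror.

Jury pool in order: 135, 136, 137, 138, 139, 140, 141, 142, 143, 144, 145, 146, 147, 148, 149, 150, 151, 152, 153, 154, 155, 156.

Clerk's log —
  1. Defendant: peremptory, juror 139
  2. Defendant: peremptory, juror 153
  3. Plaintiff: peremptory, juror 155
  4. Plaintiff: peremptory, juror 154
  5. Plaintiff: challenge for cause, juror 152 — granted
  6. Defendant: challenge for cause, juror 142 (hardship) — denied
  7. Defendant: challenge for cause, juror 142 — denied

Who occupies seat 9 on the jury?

Removed: #139, #152, #153, #154, #155. (#142 stays — for-cause denied.)
Seating in order: seats 1–9 → #135, #136, #137, #138, #140, #141, #142, #143, #144; alternates → #145, #146.
So seat 9 is #144.

144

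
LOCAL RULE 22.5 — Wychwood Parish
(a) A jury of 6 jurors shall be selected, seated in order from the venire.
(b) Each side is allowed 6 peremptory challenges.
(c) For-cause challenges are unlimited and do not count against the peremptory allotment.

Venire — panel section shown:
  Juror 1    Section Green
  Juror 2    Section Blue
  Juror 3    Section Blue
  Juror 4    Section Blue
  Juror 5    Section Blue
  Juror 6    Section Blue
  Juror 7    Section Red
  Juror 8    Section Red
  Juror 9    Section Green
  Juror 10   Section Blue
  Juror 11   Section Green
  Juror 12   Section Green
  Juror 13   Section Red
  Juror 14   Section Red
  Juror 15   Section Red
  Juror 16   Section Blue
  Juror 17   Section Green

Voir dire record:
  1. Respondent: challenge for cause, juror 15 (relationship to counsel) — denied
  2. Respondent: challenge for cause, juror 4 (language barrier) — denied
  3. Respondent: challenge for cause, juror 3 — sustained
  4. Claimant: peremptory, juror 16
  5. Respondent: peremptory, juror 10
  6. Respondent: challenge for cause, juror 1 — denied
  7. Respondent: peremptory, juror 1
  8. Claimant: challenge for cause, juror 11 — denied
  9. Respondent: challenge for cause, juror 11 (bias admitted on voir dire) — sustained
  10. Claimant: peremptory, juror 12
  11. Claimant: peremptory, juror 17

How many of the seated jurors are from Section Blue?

4

Removed: #1, #3, #10, #11, #12, #16, #17.
Seated jurors 1–6: #2, #4, #5, #6, #7, #8.
Of those, in Section Blue: #2, #4, #5, #6 → 4.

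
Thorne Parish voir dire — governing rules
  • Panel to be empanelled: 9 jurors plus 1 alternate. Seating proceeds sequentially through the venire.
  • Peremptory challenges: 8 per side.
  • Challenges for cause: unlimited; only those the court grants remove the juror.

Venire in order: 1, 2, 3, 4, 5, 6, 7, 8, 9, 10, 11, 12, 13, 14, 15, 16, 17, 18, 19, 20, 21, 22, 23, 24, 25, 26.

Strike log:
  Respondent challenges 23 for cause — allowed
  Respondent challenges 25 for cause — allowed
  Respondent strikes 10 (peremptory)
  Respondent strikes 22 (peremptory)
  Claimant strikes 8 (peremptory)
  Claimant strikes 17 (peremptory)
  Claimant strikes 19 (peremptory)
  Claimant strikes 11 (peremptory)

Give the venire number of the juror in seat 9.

Removed: #8, #10, #11, #17, #19, #22, #23, #25.
Seating in order: seats 1–9 → #1, #2, #3, #4, #5, #6, #7, #9, #12; alternates → #13.
So seat 9 is #12.

12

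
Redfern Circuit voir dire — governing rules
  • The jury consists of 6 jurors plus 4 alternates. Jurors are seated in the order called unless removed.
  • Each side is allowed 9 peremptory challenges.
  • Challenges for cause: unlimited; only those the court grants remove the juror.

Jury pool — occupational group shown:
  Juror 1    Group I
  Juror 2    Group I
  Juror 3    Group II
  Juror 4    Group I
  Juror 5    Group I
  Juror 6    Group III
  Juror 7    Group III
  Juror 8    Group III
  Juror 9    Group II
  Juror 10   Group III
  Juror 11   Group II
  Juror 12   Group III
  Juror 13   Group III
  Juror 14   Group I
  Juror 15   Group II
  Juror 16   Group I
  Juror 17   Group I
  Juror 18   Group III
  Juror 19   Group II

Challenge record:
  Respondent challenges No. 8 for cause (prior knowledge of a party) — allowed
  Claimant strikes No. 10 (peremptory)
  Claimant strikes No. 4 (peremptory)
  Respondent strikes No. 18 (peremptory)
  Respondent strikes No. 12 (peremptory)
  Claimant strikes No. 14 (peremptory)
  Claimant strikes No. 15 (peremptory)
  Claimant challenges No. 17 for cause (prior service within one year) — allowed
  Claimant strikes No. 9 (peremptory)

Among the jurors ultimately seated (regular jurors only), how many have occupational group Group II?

Removed: #4, #8, #9, #10, #12, #14, #15, #17, #18.
Seated jurors 1–6: #1, #2, #3, #5, #6, #7 (alternates #11, #13, #16, #19 not counted).
Of those, in Group II: #3 → 1.

1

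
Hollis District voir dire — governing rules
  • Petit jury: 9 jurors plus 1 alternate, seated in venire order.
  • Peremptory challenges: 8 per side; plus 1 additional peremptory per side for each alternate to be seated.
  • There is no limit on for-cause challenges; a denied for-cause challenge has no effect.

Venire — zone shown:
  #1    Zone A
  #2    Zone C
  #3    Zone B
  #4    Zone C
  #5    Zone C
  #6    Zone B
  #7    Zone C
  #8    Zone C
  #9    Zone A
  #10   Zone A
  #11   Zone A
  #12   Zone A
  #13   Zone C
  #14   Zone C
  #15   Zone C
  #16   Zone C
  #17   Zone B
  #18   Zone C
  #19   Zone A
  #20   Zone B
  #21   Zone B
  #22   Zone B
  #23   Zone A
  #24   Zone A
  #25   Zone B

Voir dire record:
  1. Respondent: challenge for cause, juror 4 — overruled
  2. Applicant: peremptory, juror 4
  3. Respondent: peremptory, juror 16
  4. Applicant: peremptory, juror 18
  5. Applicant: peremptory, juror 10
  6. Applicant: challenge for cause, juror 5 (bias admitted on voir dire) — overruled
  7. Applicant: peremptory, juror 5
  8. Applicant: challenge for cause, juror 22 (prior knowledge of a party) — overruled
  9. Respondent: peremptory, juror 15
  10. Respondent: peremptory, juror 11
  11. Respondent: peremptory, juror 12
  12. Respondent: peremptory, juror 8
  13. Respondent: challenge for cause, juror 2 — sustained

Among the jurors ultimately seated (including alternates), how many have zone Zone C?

3

Removed: #2, #4, #5, #8, #10, #11, #12, #15, #16, #18.
Seated (10 incl. alternates): #1, #3, #6, #7, #9, #13, #14, #17, #19, #20.
Of those, in Zone C: #7, #13, #14 → 3.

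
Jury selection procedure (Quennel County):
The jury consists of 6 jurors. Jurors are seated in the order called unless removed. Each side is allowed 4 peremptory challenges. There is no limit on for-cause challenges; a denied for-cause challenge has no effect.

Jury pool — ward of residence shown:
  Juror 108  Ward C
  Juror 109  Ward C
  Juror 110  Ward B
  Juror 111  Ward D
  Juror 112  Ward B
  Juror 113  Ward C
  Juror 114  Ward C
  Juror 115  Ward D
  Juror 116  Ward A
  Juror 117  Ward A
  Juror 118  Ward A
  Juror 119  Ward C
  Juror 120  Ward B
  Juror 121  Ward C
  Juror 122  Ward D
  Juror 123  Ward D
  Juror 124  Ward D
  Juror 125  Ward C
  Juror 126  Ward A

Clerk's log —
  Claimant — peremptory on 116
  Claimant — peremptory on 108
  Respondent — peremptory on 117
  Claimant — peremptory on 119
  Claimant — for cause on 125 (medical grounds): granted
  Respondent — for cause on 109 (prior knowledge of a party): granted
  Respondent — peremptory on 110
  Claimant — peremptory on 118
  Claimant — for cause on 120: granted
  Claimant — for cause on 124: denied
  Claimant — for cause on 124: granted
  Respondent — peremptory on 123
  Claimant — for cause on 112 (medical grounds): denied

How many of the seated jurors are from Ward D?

2

Removed: #108, #109, #110, #116, #117, #118, #119, #120, #123, #124, #125.
Seated jurors 1–6: #111, #112, #113, #114, #115, #121.
Of those, in Ward D: #111, #115 → 2.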